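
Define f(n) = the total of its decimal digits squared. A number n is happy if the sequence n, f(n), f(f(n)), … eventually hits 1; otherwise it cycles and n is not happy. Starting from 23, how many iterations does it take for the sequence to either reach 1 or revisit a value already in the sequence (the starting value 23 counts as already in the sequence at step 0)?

23 → 2² + 3² = 13
13 → 1² + 3² = 10
10 → 1² + 0² = 1  — reached 1.
That took 3 steps.

3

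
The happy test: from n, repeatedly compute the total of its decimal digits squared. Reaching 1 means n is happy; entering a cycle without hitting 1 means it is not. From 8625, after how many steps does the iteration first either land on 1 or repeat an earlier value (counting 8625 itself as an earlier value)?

8625 → 8² + 6² + 2² + 5² = 64 + 36 + 4 + 25 = 129
129 → 1² + 2² + 9² = 1 + 4 + 81 = 86
86 → 8² + 6² = 64 + 36 = 100
100 → 1² + 0² + 0² = 1 + 0 + 0 = 1  — reached 1.
That took 4 steps.

4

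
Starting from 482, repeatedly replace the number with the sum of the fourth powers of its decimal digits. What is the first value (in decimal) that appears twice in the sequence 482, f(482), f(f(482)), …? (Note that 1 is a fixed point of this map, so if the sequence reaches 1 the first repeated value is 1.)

13139

482 → 4⁴ + 8⁴ + 2⁴ = 256 + 4096 + 16 = 4368
4368 → 4⁴ + 3⁴ + 6⁴ + 8⁴ = 256 + 81 + 1296 + 4096 = 5729
5729 → 5⁴ + 7⁴ + 2⁴ + 9⁴ = 625 + 2401 + 16 + 6561 = 9603
9603 → 9⁴ + 6⁴ + 0⁴ + 3⁴ = 6561 + 1296 + 0 + 81 = 7938
7938 → 7⁴ + 9⁴ + 3⁴ + 8⁴ = 2401 + 6561 + 81 + 4096 = 13139
13139 → 1⁴ + 3⁴ + 1⁴ + 3⁴ + 9⁴ = 1 + 81 + 1 + 81 + 6561 = 6725
6725 → 6⁴ + 7⁴ + 2⁴ + 5⁴ = 1296 + 2401 + 16 + 625 = 4338
4338 → 4⁴ + 3⁴ + 3⁴ + 8⁴ = 256 + 81 + 81 + 4096 = 4514
4514 → 4⁴ + 5⁴ + 1⁴ + 4⁴ = 256 + 625 + 1 + 256 = 1138
1138 → 1⁴ + 1⁴ + 3⁴ + 8⁴ = 1 + 1 + 81 + 4096 = 4179
4179 → 4⁴ + 1⁴ + 7⁴ + 9⁴ = 256 + 1 + 2401 + 6561 = 9219
9219 → 9⁴ + 2⁴ + 1⁴ + 9⁴ = 6561 + 16 + 1 + 6561 = 13139  — 13139 already appeared earlier.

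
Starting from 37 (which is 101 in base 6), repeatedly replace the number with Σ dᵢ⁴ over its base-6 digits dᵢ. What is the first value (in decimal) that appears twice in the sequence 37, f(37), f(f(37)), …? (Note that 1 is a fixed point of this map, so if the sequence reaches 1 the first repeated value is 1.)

353

37 = (1,0,1)_6 → 1⁴ + 0⁴ + 1⁴ = 1 + 0 + 1 = 2
2 = (2)_6 → 2⁴ = 16
16 = (2,4)_6 → 2⁴ + 4⁴ = 16 + 256 = 272
272 = (1,1,3,2)_6 → 1⁴ + 1⁴ + 3⁴ + 2⁴ = 1 + 1 + 81 + 16 = 99
99 = (2,4,3)_6 → 2⁴ + 4⁴ + 3⁴ = 16 + 256 + 81 = 353
353 = (1,3,4,5)_6 → 1⁴ + 3⁴ + 4⁴ + 5⁴ = 1 + 81 + 256 + 625 = 963
963 = (4,2,4,3)_6 → 4⁴ + 2⁴ + 4⁴ + 3⁴ = 256 + 16 + 256 + 81 = 609
609 = (2,4,5,3)_6 → 2⁴ + 4⁴ + 5⁴ + 3⁴ = 16 + 256 + 625 + 81 = 978
978 = (4,3,1,0)_6 → 4⁴ + 3⁴ + 1⁴ + 0⁴ = 256 + 81 + 1 + 0 = 338
338 = (1,3,2,2)_6 → 1⁴ + 3⁴ + 2⁴ + 2⁴ = 1 + 81 + 16 + 16 = 114
114 = (3,1,0)_6 → 3⁴ + 1⁴ + 0⁴ = 81 + 1 + 0 = 82
82 = (2,1,4)_6 → 2⁴ + 1⁴ + 4⁴ = 16 + 1 + 256 = 273
273 = (1,1,3,3)_6 → 1⁴ + 1⁴ + 3⁴ + 3⁴ = 1 + 1 + 81 + 81 = 164
164 = (4,3,2)_6 → 4⁴ + 3⁴ + 2⁴ = 256 + 81 + 16 = 353  — 353 already appeared earlier.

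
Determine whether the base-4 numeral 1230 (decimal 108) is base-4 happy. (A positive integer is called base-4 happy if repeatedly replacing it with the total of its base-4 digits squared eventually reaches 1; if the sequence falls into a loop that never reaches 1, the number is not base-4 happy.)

base-4 happy

108 = (1,2,3,0)_4 → 14
14 = (3,2)_4 → 13
13 = (3,1)_4 → 10
10 = (2,2)_4 → 8
8 = (2,0)_4 → 4
4 = (1,0)_4 → 1  — reached 1.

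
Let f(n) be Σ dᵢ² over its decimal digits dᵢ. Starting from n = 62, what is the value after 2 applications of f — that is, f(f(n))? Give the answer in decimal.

16

62 → 6² + 2² = 40
40 → 4² + 0² = 16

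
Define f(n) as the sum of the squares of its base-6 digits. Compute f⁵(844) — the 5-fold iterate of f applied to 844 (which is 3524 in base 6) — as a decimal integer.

844 = (3,5,2,4)_6 → 3² + 5² + 2² + 4² = 9 + 25 + 4 + 16 = 54
54 = (1,3,0)_6 → 1² + 3² + 0² = 1 + 9 + 0 = 10
10 = (1,4)_6 → 1² + 4² = 1 + 16 = 17
17 = (2,5)_6 → 2² + 5² = 4 + 25 = 29
29 = (4,5)_6 → 4² + 5² = 16 + 25 = 41

41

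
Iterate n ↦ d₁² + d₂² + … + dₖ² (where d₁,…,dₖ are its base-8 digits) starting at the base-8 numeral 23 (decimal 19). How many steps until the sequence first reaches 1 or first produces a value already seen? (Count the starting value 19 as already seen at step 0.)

3

19 = (2,3)_8 → 2² + 3² = 13
13 = (1,5)_8 → 1² + 5² = 26
26 = (3,2)_8 → 3² + 2² = 13  — 13 repeats.
That took 3 steps.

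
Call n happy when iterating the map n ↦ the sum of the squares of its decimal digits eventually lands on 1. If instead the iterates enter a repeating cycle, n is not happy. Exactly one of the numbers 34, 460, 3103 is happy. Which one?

34: 34 → 25 → 29 → 85 → 89 → 145 → 42 → 20 → 4 → 16 → 37 → 58 → 89  — repeats 89 (not happy)
460: 460 → 52 → 29 → 85 → 89 → 145 → 42 → 20 → 4 → 16 → 37 → 58 → 89  — repeats 89 (not happy)
3103: 3103 → 19 → 82 → 68 → 100 → 1  — reaches 1 (happy)

3103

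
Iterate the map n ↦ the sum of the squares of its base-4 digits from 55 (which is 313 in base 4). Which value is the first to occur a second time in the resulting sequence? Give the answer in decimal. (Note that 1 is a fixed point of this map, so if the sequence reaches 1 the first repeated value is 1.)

1

55 = (3,1,3)_4 → 3² + 1² + 3² = 9 + 1 + 9 = 19
19 = (1,0,3)_4 → 1² + 0² + 3² = 1 + 0 + 9 = 10
10 = (2,2)_4 → 2² + 2² = 4 + 4 = 8
8 = (2,0)_4 → 2² + 0² = 4 + 0 = 4
4 = (1,0)_4 → 1² + 0² = 1 + 0 = 1  — reached the fixed point 1.
1 → 1, so 1 is the first repeated value.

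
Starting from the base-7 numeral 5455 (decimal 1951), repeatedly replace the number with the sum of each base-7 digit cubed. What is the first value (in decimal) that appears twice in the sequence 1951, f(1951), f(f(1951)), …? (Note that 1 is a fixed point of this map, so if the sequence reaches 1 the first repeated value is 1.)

1951 = (5,4,5,5)_7 → 5³ + 4³ + 5³ + 5³ = 439
439 = (1,1,6,5)_7 → 1³ + 1³ + 6³ + 5³ = 343
343 = (1,0,0,0)_7 → 1³ + 0³ + 0³ + 0³ = 1  — reached the fixed point 1.
1 → 1, so 1 is the first repeated value.

1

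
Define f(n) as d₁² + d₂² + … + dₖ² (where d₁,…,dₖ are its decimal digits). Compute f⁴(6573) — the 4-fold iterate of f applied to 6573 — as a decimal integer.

58

6573 → 6² + 5² + 7² + 3² = 36 + 25 + 49 + 9 = 119
119 → 1² + 1² + 9² = 1 + 1 + 81 = 83
83 → 8² + 3² = 64 + 9 = 73
73 → 7² + 3² = 49 + 9 = 58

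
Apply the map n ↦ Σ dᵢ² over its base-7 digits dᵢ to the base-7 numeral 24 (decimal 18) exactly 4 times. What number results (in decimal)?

2

18 = (2,4)_7 → 2² + 4² = 4 + 16 = 20
20 = (2,6)_7 → 2² + 6² = 4 + 36 = 40
40 = (5,5)_7 → 5² + 5² = 25 + 25 = 50
50 = (1,0,1)_7 → 1² + 0² + 1² = 1 + 0 + 1 = 2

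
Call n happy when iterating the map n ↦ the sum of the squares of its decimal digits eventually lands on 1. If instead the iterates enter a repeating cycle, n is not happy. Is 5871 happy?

happy

5871 → 5² + 8² + 7² + 1² = 25 + 64 + 49 + 1 = 139
139 → 1² + 3² + 9² = 1 + 9 + 81 = 91
91 → 9² + 1² = 81 + 1 = 82
82 → 8² + 2² = 64 + 4 = 68
68 → 6² + 8² = 36 + 64 = 100
100 → 1² + 0² + 0² = 1 + 0 + 0 = 1  — reached 1.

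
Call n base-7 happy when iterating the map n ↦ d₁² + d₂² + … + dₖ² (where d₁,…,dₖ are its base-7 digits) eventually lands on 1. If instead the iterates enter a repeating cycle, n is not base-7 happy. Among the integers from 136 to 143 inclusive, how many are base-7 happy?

136: 136 → 38 → 34 → 52 → 10 → 10  (repeats 10)
137: 137 → 45 → 45  (repeats 45)
138: 138 → 54 → 26 → 34 → 52 → 10 → 10  (repeats 10)
139: 139 → 65 → 9 → 5 → 25 → 25  (repeats 25)
140: 140 → 40 → 50 → 2 → 4 → 16 → 8 → 2  (repeats 2)
141: 141 → 41 → 61 → 27 → 45 → 45  (repeats 45)
142: 142 → 44 → 40 → 50 → 2 → 4 → 16 → 8 → 2  (repeats 2)
143: 143 → 49 → 1  (reaches 1)
base-7 happy: 143

1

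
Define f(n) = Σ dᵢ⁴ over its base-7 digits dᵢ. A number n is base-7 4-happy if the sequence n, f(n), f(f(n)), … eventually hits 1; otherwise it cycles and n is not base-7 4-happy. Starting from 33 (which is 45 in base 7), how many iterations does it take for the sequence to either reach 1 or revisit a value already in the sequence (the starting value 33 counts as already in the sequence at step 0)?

33 = (4,5)_7 → 4⁴ + 5⁴ = 881
881 = (2,3,6,6)_7 → 2⁴ + 3⁴ + 6⁴ + 6⁴ = 2689
2689 = (1,0,5,6,1)_7 → 1⁴ + 0⁴ + 5⁴ + 6⁴ + 1⁴ = 1923
1923 = (5,4,1,5)_7 → 5⁴ + 4⁴ + 1⁴ + 5⁴ = 1507
1507 = (4,2,5,2)_7 → 4⁴ + 2⁴ + 5⁴ + 2⁴ = 913
913 = (2,4,4,3)_7 → 2⁴ + 4⁴ + 4⁴ + 3⁴ = 609
609 = (1,5,3,0)_7 → 1⁴ + 5⁴ + 3⁴ + 0⁴ = 707
707 = (2,0,3,0)_7 → 2⁴ + 0⁴ + 3⁴ + 0⁴ = 97
97 = (1,6,6)_7 → 1⁴ + 6⁴ + 6⁴ = 2593
2593 = (1,0,3,6,3)_7 → 1⁴ + 0⁴ + 3⁴ + 6⁴ + 3⁴ = 1459
1459 = (4,1,5,3)_7 → 4⁴ + 1⁴ + 5⁴ + 3⁴ = 963
963 = (2,5,4,4)_7 → 2⁴ + 5⁴ + 4⁴ + 4⁴ = 1153
1153 = (3,2,3,5)_7 → 3⁴ + 2⁴ + 3⁴ + 5⁴ = 803
803 = (2,2,2,5)_7 → 2⁴ + 2⁴ + 2⁴ + 5⁴ = 673
673 = (1,6,5,1)_7 → 1⁴ + 6⁴ + 5⁴ + 1⁴ = 1923  — 1923 repeats.
That took 15 steps.

15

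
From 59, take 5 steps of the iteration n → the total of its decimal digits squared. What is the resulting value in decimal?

145

59 → 5² + 9² = 25 + 81 = 106
106 → 1² + 0² + 6² = 1 + 0 + 36 = 37
37 → 3² + 7² = 9 + 49 = 58
58 → 5² + 8² = 25 + 64 = 89
89 → 8² + 9² = 64 + 81 = 145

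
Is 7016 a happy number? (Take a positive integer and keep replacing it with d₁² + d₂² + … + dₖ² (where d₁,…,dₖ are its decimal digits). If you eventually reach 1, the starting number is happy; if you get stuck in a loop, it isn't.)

7016 → 86
86 → 100
100 → 1  — reached 1.

happy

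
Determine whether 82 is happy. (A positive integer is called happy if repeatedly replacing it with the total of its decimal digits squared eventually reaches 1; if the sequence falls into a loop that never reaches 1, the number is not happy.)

82 → 68
68 → 100
100 → 1  — reached 1.

happy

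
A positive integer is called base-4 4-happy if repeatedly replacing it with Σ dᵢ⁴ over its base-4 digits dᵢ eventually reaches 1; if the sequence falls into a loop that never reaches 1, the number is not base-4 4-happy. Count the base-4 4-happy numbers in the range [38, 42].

4

38: 38 → 33 → 17 → 2 → 16 → 1  — base-4 4-happy
39: 39 → 98 → 33 → 17 → 2 → 16 → 1  — base-4 4-happy
40: 40 → 32 → 16 → 1  — base-4 4-happy
41: 41 → 33 → 17 → 2 → 16 → 1  — base-4 4-happy
42: 42 → 48 → 81 → 3 → 81  — not base-4 4-happy
base-4 4-happy: 38, 39, 40, 41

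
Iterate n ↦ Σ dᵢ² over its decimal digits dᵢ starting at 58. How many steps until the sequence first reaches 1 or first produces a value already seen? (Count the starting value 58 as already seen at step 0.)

8

58 → 5² + 8² = 89
89 → 8² + 9² = 145
145 → 1² + 4² + 5² = 42
42 → 4² + 2² = 20
20 → 2² + 0² = 4
4 → 4² = 16
16 → 1² + 6² = 37
37 → 3² + 7² = 58  — 58 repeats.
That took 8 steps.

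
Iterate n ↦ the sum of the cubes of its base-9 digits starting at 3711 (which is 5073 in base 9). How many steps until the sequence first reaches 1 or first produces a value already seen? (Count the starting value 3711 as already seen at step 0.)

8

3711 = (5,0,7,3)_9 → 5³ + 0³ + 7³ + 3³ = 495
495 = (6,1,0)_9 → 6³ + 1³ + 0³ = 217
217 = (2,6,1)_9 → 2³ + 6³ + 1³ = 225
225 = (2,7,0)_9 → 2³ + 7³ + 0³ = 351
351 = (4,3,0)_9 → 4³ + 3³ + 0³ = 91
91 = (1,1,1)_9 → 1³ + 1³ + 1³ = 3
3 = (3)_9 → 3³ = 27
27 = (3,0)_9 → 3³ + 0³ = 27  — 27 repeats.
That took 8 steps.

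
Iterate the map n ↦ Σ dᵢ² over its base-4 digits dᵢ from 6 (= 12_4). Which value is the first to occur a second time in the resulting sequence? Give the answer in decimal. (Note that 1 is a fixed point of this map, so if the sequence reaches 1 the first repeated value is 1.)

1

6 = (1,2)_4 → 5
5 = (1,1)_4 → 2
2 = (2)_4 → 4
4 = (1,0)_4 → 1  — reached the fixed point 1.
1 → 1, so 1 is the first repeated value.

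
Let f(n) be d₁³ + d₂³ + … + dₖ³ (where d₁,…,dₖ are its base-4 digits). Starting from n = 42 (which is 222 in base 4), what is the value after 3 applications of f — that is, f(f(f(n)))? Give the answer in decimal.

9

42 = (2,2,2)_4 → 2³ + 2³ + 2³ = 8 + 8 + 8 = 24
24 = (1,2,0)_4 → 1³ + 2³ + 0³ = 1 + 8 + 0 = 9
9 = (2,1)_4 → 2³ + 1³ = 8 + 1 = 9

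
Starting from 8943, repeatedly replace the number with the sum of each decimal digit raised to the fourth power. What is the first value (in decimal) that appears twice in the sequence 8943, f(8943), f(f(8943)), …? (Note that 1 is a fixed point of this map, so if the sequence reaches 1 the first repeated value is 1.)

13139

8943 → 10994
10994 → 13379
13379 → 9125
9125 → 7203
7203 → 2498
2498 → 10929
10929 → 13139
13139 → 6725
6725 → 4338
4338 → 4514
4514 → 1138
1138 → 4179
4179 → 9219
9219 → 13139  — 13139 already appeared earlier.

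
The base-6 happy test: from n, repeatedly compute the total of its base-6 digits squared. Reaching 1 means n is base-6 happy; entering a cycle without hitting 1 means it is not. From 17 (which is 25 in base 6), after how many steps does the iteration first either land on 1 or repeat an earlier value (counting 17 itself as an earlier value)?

17 = (2,5)_6 → 2² + 5² = 29
29 = (4,5)_6 → 4² + 5² = 41
41 = (1,0,5)_6 → 1² + 0² + 5² = 26
26 = (4,2)_6 → 4² + 2² = 20
20 = (3,2)_6 → 3² + 2² = 13
13 = (2,1)_6 → 2² + 1² = 5
5 = (5)_6 → 5² = 25
25 = (4,1)_6 → 4² + 1² = 17  — 17 repeats.
That took 8 steps.

8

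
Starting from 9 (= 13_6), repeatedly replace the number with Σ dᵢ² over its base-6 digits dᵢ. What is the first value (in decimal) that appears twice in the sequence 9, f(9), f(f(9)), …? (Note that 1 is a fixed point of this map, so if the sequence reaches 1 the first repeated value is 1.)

9 = (1,3)_6 → 1² + 3² = 1 + 9 = 10
10 = (1,4)_6 → 1² + 4² = 1 + 16 = 17
17 = (2,5)_6 → 2² + 5² = 4 + 25 = 29
29 = (4,5)_6 → 4² + 5² = 16 + 25 = 41
41 = (1,0,5)_6 → 1² + 0² + 5² = 1 + 0 + 25 = 26
26 = (4,2)_6 → 4² + 2² = 16 + 4 = 20
20 = (3,2)_6 → 3² + 2² = 9 + 4 = 13
13 = (2,1)_6 → 2² + 1² = 4 + 1 = 5
5 = (5)_6 → 5² = 25
25 = (4,1)_6 → 4² + 1² = 16 + 1 = 17  — 17 already appeared earlier.

17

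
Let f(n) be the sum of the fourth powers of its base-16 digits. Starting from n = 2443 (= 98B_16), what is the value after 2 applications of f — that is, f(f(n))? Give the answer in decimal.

29889

2443 = (9,8,11)_16 → 9⁴ + 8⁴ + 11⁴ = 6561 + 4096 + 14641 = 25298
25298 = (6,2,13,2)_16 → 6⁴ + 2⁴ + 13⁴ + 2⁴ = 1296 + 16 + 28561 + 16 = 29889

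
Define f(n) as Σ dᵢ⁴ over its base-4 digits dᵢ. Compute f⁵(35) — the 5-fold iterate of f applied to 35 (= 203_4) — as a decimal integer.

16

35 = (2,0,3)_4 → 2⁴ + 0⁴ + 3⁴ = 97
97 = (1,2,0,1)_4 → 1⁴ + 2⁴ + 0⁴ + 1⁴ = 18
18 = (1,0,2)_4 → 1⁴ + 0⁴ + 2⁴ = 17
17 = (1,0,1)_4 → 1⁴ + 0⁴ + 1⁴ = 2
2 = (2)_4 → 2⁴ = 16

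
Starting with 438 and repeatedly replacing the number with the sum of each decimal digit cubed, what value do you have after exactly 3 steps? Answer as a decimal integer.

438 → 4³ + 3³ + 8³ = 64 + 27 + 512 = 603
603 → 6³ + 0³ + 3³ = 216 + 0 + 27 = 243
243 → 2³ + 4³ + 3³ = 8 + 64 + 27 = 99

99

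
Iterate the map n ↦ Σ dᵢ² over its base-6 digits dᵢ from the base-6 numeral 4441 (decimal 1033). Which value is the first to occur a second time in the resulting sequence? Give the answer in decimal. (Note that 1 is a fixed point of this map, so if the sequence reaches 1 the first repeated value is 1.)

1033 = (4,4,4,1)_6 → 49
49 = (1,2,1)_6 → 6
6 = (1,0)_6 → 1  — reached the fixed point 1.
1 → 1, so 1 is the first repeated value.

1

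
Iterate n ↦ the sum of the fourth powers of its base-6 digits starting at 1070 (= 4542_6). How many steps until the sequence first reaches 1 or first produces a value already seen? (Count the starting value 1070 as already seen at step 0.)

7

1070 = (4,5,4,2)_6 → 4⁴ + 5⁴ + 4⁴ + 2⁴ = 256 + 625 + 256 + 16 = 1153
1153 = (5,2,0,1)_6 → 5⁴ + 2⁴ + 0⁴ + 1⁴ = 625 + 16 + 0 + 1 = 642
642 = (2,5,5,0)_6 → 2⁴ + 5⁴ + 5⁴ + 0⁴ = 16 + 625 + 625 + 0 = 1266
1266 = (5,5,1,0)_6 → 5⁴ + 5⁴ + 1⁴ + 0⁴ = 625 + 625 + 1 + 0 = 1251
1251 = (5,4,4,3)_6 → 5⁴ + 4⁴ + 4⁴ + 3⁴ = 625 + 256 + 256 + 81 = 1218
1218 = (5,3,5,0)_6 → 5⁴ + 3⁴ + 5⁴ + 0⁴ = 625 + 81 + 625 + 0 = 1331
1331 = (1,0,0,5,5)_6 → 1⁴ + 0⁴ + 0⁴ + 5⁴ + 5⁴ = 1 + 0 + 0 + 625 + 625 = 1251  — 1251 repeats.
That took 7 steps.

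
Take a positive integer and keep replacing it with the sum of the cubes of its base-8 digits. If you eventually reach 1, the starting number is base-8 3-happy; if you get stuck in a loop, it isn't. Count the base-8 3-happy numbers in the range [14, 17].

14: 14 → 217 → 55 → 559 → 469 → 476 → 434 → 440 → 559  — not base-8 3-happy
15: 15 → 344 → 152 → 35 → 91 → 55 → 559 → 469 → 476 → 434 → 440 → 559  — not base-8 3-happy
16: 16 → 8 → 1  — base-8 3-happy
17: 17 → 9 → 2 → 8 → 1  — base-8 3-happy
base-8 3-happy: 16, 17

2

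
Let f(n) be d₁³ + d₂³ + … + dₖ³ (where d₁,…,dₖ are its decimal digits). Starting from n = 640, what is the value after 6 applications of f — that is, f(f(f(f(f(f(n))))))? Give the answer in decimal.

133

640 → 6³ + 4³ + 0³ = 280
280 → 2³ + 8³ + 0³ = 520
520 → 5³ + 2³ + 0³ = 133
133 → 1³ + 3³ + 3³ = 55
55 → 5³ + 5³ = 250
250 → 2³ + 5³ + 0³ = 133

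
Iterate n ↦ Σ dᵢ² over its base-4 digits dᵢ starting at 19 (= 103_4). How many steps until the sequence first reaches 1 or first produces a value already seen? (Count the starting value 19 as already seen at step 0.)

19 = (1,0,3)_4 → 1² + 0² + 3² = 10
10 = (2,2)_4 → 2² + 2² = 8
8 = (2,0)_4 → 2² + 0² = 4
4 = (1,0)_4 → 1² + 0² = 1  — reached 1.
That took 4 steps.

4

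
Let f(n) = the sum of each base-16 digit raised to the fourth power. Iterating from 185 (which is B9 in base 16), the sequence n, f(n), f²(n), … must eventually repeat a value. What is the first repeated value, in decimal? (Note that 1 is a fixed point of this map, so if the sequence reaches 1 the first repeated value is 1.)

185 = (11,9)_16 → 11⁴ + 9⁴ = 14641 + 6561 = 21202
21202 = (5,2,13,2)_16 → 5⁴ + 2⁴ + 13⁴ + 2⁴ = 625 + 16 + 28561 + 16 = 29218
29218 = (7,2,2,2)_16 → 7⁴ + 2⁴ + 2⁴ + 2⁴ = 2401 + 16 + 16 + 16 = 2449
2449 = (9,9,1)_16 → 9⁴ + 9⁴ + 1⁴ = 6561 + 6561 + 1 = 13123
13123 = (3,3,4,3)_16 → 3⁴ + 3⁴ + 4⁴ + 3⁴ = 81 + 81 + 256 + 81 = 499
499 = (1,15,3)_16 → 1⁴ + 15⁴ + 3⁴ = 1 + 50625 + 81 = 50707
50707 = (12,6,1,3)_16 → 12⁴ + 6⁴ + 1⁴ + 3⁴ = 20736 + 1296 + 1 + 81 = 22114
22114 = (5,6,6,2)_16 → 5⁴ + 6⁴ + 6⁴ + 2⁴ = 625 + 1296 + 1296 + 16 = 3233
3233 = (12,10,1)_16 → 12⁴ + 10⁴ + 1⁴ = 20736 + 10000 + 1 = 30737
30737 = (7,8,1,1)_16 → 7⁴ + 8⁴ + 1⁴ + 1⁴ = 2401 + 4096 + 1 + 1 = 6499
6499 = (1,9,6,3)_16 → 1⁴ + 9⁴ + 6⁴ + 3⁴ = 1 + 6561 + 1296 + 81 = 7939
7939 = (1,15,0,3)_16 → 1⁴ + 15⁴ + 0⁴ + 3⁴ = 1 + 50625 + 0 + 81 = 50707  — 50707 already appeared earlier.

50707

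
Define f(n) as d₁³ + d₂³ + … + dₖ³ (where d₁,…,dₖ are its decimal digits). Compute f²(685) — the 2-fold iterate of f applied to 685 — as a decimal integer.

664

685 → 6³ + 8³ + 5³ = 216 + 512 + 125 = 853
853 → 8³ + 5³ + 3³ = 512 + 125 + 27 = 664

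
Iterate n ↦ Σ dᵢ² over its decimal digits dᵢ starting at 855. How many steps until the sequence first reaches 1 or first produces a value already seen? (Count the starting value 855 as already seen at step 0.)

855 → 114
114 → 18
18 → 65
65 → 61
61 → 37
37 → 58
58 → 89
89 → 145
145 → 42
42 → 20
20 → 4
4 → 16
16 → 37  — 37 repeats.
That took 13 steps.

13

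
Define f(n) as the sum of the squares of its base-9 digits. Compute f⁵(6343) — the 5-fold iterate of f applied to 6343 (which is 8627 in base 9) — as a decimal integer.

6343 = (8,6,2,7)_9 → 8² + 6² + 2² + 7² = 64 + 36 + 4 + 49 = 153
153 = (1,8,0)_9 → 1² + 8² + 0² = 1 + 64 + 0 = 65
65 = (7,2)_9 → 7² + 2² = 49 + 4 = 53
53 = (5,8)_9 → 5² + 8² = 25 + 64 = 89
89 = (1,0,8)_9 → 1² + 0² + 8² = 1 + 0 + 64 = 65

65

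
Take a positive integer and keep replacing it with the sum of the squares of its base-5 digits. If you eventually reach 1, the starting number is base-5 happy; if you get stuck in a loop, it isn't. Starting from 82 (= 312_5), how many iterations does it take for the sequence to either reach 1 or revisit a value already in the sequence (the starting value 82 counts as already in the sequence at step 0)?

6

82 = (3,1,2)_5 → 3² + 1² + 2² = 9 + 1 + 4 = 14
14 = (2,4)_5 → 2² + 4² = 4 + 16 = 20
20 = (4,0)_5 → 4² + 0² = 16 + 0 = 16
16 = (3,1)_5 → 3² + 1² = 9 + 1 = 10
10 = (2,0)_5 → 2² + 0² = 4 + 0 = 4
4 = (4)_5 → 4² = 16  — 16 repeats.
That took 6 steps.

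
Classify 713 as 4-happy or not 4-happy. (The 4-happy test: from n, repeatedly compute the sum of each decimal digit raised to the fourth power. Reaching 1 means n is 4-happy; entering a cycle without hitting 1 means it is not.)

not 4-happy

713 → 7⁴ + 1⁴ + 3⁴ = 2401 + 1 + 81 = 2483
2483 → 2⁴ + 4⁴ + 8⁴ + 3⁴ = 16 + 256 + 4096 + 81 = 4449
4449 → 4⁴ + 4⁴ + 4⁴ + 9⁴ = 256 + 256 + 256 + 6561 = 7329
7329 → 7⁴ + 3⁴ + 2⁴ + 9⁴ = 2401 + 81 + 16 + 6561 = 9059
9059 → 9⁴ + 0⁴ + 5⁴ + 9⁴ = 6561 + 0 + 625 + 6561 = 13747
13747 → 1⁴ + 3⁴ + 7⁴ + 4⁴ + 7⁴ = 1 + 81 + 2401 + 256 + 2401 = 5140
5140 → 5⁴ + 1⁴ + 4⁴ + 0⁴ = 625 + 1 + 256 + 0 = 882
882 → 8⁴ + 8⁴ + 2⁴ = 4096 + 4096 + 16 = 8208
8208 → 8⁴ + 2⁴ + 0⁴ + 8⁴ = 4096 + 16 + 0 + 4096 = 8208  — 8208 already seen; the sequence cycles without reaching 1.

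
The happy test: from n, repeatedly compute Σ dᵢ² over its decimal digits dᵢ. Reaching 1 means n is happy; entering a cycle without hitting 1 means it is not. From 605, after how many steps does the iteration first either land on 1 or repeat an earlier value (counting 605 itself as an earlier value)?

10

605 → 6² + 0² + 5² = 36 + 0 + 25 = 61
61 → 6² + 1² = 36 + 1 = 37
37 → 3² + 7² = 9 + 49 = 58
58 → 5² + 8² = 25 + 64 = 89
89 → 8² + 9² = 64 + 81 = 145
145 → 1² + 4² + 5² = 1 + 16 + 25 = 42
42 → 4² + 2² = 16 + 4 = 20
20 → 2² + 0² = 4 + 0 = 4
4 → 4² = 16
16 → 1² + 6² = 1 + 36 = 37  — 37 repeats.
That took 10 steps.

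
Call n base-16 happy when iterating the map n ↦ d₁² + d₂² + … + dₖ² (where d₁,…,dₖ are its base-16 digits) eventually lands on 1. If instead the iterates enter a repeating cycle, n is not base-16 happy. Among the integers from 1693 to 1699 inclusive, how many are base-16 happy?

1

1693: 1693 → 286 → 198 → 180 → 137 → 145 → 82 → 29 → 170 → 200 → 208 → 169 → 181 → 146 → 85 → 50 → 13 → 169  (repeats 169)
1694: 1694 → 313 → 91 → 146 → 85 → 50 → 13 → 169 → 181 → 146  (repeats 146)
1695: 1695 → 342 → 62 → 205 → 313 → 91 → 146 → 85 → 50 → 13 → 169 → 181 → 146  (repeats 146)
1696: 1696 → 136 → 128 → 64 → 16 → 1  (reaches 1)
1697: 1697 → 137 → 145 → 82 → 29 → 170 → 200 → 208 → 169 → 181 → 146 → 85 → 50 → 13 → 169  (repeats 169)
1698: 1698 → 140 → 208 → 169 → 181 → 146 → 85 → 50 → 13 → 169  (repeats 169)
1699: 1699 → 145 → 82 → 29 → 170 → 200 → 208 → 169 → 181 → 146 → 85 → 50 → 13 → 169  (repeats 169)
base-16 happy: 1696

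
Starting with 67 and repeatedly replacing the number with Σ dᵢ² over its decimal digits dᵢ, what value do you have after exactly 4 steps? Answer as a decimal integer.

42

67 → 85
85 → 89
89 → 145
145 → 42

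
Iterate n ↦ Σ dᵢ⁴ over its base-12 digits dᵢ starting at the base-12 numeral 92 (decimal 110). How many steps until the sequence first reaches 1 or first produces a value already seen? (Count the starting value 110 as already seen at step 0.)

110 = (9,2)_12 → 9⁴ + 2⁴ = 6577
6577 = (3,9,8,1)_12 → 3⁴ + 9⁴ + 8⁴ + 1⁴ = 10739
10739 = (6,2,6,11)_12 → 6⁴ + 2⁴ + 6⁴ + 11⁴ = 17249
17249 = (9,11,9,5)_12 → 9⁴ + 11⁴ + 9⁴ + 5⁴ = 28388
28388 = (1,4,5,1,8)_12 → 1⁴ + 4⁴ + 5⁴ + 1⁴ + 8⁴ = 4979
4979 = (2,10,6,11)_12 → 2⁴ + 10⁴ + 6⁴ + 11⁴ = 25953
25953 = (1,3,0,2,9)_12 → 1⁴ + 3⁴ + 0⁴ + 2⁴ + 9⁴ = 6659
6659 = (3,10,2,11)_12 → 3⁴ + 10⁴ + 2⁴ + 11⁴ = 24738
24738 = (1,2,3,9,6)_12 → 1⁴ + 2⁴ + 3⁴ + 9⁴ + 6⁴ = 7955
7955 = (4,7,2,11)_12 → 4⁴ + 7⁴ + 2⁴ + 11⁴ = 17314
17314 = (10,0,2,10)_12 → 10⁴ + 0⁴ + 2⁴ + 10⁴ = 20016
20016 = (11,7,0,0)_12 → 11⁴ + 7⁴ + 0⁴ + 0⁴ = 17042
17042 = (9,10,4,2)_12 → 9⁴ + 10⁴ + 4⁴ + 2⁴ = 16833
16833 = (9,8,10,9)_12 → 9⁴ + 8⁴ + 10⁴ + 9⁴ = 27218
27218 = (1,3,9,0,2)_12 → 1⁴ + 3⁴ + 9⁴ + 0⁴ + 2⁴ = 6659  — 6659 repeats.
That took 15 steps.

15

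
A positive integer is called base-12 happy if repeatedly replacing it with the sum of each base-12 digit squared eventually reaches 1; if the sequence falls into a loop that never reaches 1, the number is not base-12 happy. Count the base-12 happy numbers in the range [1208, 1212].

1

1208: 1208 → 144 → 1  — base-12 happy
1209: 1209 → 161 → 27 → 13 → 2 → 4 → 16 → 17 → 26 → 8 → 64 → 41 → 34 → 104 → 128 → 164 → 66 → 61 → 26  — not base-12 happy
1210: 1210 → 180 → 10 → 100 → 80 → 100  — not base-12 happy
1211: 1211 → 201 → 98 → 68 → 89 → 74 → 40 → 25 → 5 → 25  — not base-12 happy
1212: 1212 → 89 → 74 → 40 → 25 → 5 → 25  — not base-12 happy
base-12 happy: 1208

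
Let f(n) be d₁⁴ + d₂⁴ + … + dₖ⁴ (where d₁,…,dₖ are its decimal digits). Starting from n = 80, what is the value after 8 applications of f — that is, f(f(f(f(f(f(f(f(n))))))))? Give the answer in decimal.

80 → 8⁴ + 0⁴ = 4096 + 0 = 4096
4096 → 4⁴ + 0⁴ + 9⁴ + 6⁴ = 256 + 0 + 6561 + 1296 = 8113
8113 → 8⁴ + 1⁴ + 1⁴ + 3⁴ = 4096 + 1 + 1 + 81 = 4179
4179 → 4⁴ + 1⁴ + 7⁴ + 9⁴ = 256 + 1 + 2401 + 6561 = 9219
9219 → 9⁴ + 2⁴ + 1⁴ + 9⁴ = 6561 + 16 + 1 + 6561 = 13139
13139 → 1⁴ + 3⁴ + 1⁴ + 3⁴ + 9⁴ = 1 + 81 + 1 + 81 + 6561 = 6725
6725 → 6⁴ + 7⁴ + 2⁴ + 5⁴ = 1296 + 2401 + 16 + 625 = 4338
4338 → 4⁴ + 3⁴ + 3⁴ + 8⁴ = 256 + 81 + 81 + 4096 = 4514

4514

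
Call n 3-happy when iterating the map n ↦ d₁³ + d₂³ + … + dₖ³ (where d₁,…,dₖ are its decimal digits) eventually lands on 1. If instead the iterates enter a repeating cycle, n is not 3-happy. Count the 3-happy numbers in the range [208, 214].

1

208: 208 → 520 → 133 → 55 → 250 → 133  (repeats 133)
209: 209 → 737 → 713 → 371 → 371  (repeats 371)
210: 210 → 9 → 729 → 1080 → 513 → 153 → 153  (repeats 153)
211: 211 → 10 → 1  (reaches 1)
212: 212 → 17 → 344 → 155 → 251 → 134 → 92 → 737 → 713 → 371 → 371  (repeats 371)
213: 213 → 36 → 243 → 99 → 1458 → 702 → 351 → 153 → 153  (repeats 153)
214: 214 → 73 → 370 → 370  (repeats 370)
3-happy: 211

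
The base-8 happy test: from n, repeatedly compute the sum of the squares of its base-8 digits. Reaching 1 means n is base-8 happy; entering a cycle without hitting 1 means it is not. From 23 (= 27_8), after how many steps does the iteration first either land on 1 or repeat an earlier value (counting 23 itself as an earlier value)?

9

23 = (2,7)_8 → 2² + 7² = 53
53 = (6,5)_8 → 6² + 5² = 61
61 = (7,5)_8 → 7² + 5² = 74
74 = (1,1,2)_8 → 1² + 1² + 2² = 6
6 = (6)_8 → 6² = 36
36 = (4,4)_8 → 4² + 4² = 32
32 = (4,0)_8 → 4² + 0² = 16
16 = (2,0)_8 → 2² + 0² = 4
4 = (4)_8 → 4² = 16  — 16 repeats.
That took 9 steps.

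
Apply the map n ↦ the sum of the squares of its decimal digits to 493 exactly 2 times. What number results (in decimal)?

37

493 → 4² + 9² + 3² = 106
106 → 1² + 0² + 6² = 37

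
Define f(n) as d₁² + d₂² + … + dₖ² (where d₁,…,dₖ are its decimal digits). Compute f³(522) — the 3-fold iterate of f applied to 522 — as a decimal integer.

65

522 → 5² + 2² + 2² = 33
33 → 3² + 3² = 18
18 → 1² + 8² = 65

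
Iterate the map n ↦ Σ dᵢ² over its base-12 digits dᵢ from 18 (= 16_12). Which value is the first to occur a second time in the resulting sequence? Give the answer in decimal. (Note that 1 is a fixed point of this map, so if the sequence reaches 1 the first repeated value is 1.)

18 = (1,6)_12 → 1² + 6² = 37
37 = (3,1)_12 → 3² + 1² = 10
10 = (10)_12 → 10² = 100
100 = (8,4)_12 → 8² + 4² = 80
80 = (6,8)_12 → 6² + 8² = 100  — 100 already appeared earlier.

100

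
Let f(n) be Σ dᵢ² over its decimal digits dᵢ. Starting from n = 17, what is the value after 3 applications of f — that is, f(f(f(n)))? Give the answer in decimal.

17 → 1² + 7² = 50
50 → 5² + 0² = 25
25 → 2² + 5² = 29

29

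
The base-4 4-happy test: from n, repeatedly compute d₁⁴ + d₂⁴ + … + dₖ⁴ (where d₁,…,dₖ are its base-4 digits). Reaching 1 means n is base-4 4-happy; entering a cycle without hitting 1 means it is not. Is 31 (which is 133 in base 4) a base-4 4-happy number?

not base-4 4-happy

31 = (1,3,3)_4 → 1⁴ + 3⁴ + 3⁴ = 163
163 = (2,2,0,3)_4 → 2⁴ + 2⁴ + 0⁴ + 3⁴ = 113
113 = (1,3,0,1)_4 → 1⁴ + 3⁴ + 0⁴ + 1⁴ = 83
83 = (1,1,0,3)_4 → 1⁴ + 1⁴ + 0⁴ + 3⁴ = 83  — 83 already seen; the sequence cycles without reaching 1.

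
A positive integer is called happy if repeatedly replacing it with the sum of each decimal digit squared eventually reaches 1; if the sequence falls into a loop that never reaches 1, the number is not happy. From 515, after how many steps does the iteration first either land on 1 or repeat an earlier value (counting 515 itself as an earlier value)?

515 → 5² + 1² + 5² = 51
51 → 5² + 1² = 26
26 → 2² + 6² = 40
40 → 4² + 0² = 16
16 → 1² + 6² = 37
37 → 3² + 7² = 58
58 → 5² + 8² = 89
89 → 8² + 9² = 145
145 → 1² + 4² + 5² = 42
42 → 4² + 2² = 20
20 → 2² + 0² = 4
4 → 4² = 16  — 16 repeats.
That took 12 steps.

12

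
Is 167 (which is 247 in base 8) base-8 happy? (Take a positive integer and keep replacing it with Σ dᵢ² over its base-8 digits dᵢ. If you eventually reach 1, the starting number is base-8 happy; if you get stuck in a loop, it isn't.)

167 = (2,4,7)_8 → 2² + 4² + 7² = 69
69 = (1,0,5)_8 → 1² + 0² + 5² = 26
26 = (3,2)_8 → 3² + 2² = 13
13 = (1,5)_8 → 1² + 5² = 26  — 26 already seen; the sequence cycles without reaching 1.

not base-8 happy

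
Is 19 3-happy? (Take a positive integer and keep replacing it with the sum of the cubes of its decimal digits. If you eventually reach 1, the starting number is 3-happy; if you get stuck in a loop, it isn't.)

19 → 1³ + 9³ = 1 + 729 = 730
730 → 7³ + 3³ + 0³ = 343 + 27 + 0 = 370
370 → 3³ + 7³ + 0³ = 27 + 343 + 0 = 370  — 370 already seen; the sequence cycles without reaching 1.

not 3-happy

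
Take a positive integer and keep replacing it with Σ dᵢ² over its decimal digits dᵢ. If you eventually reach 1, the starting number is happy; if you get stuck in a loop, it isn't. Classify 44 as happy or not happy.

44 → 4² + 4² = 32
32 → 3² + 2² = 13
13 → 1² + 3² = 10
10 → 1² + 0² = 1  — reached 1.

happy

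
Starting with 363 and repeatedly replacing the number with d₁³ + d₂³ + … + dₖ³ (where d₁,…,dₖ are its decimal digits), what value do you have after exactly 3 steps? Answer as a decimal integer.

153

363 → 3³ + 6³ + 3³ = 270
270 → 2³ + 7³ + 0³ = 351
351 → 3³ + 5³ + 1³ = 153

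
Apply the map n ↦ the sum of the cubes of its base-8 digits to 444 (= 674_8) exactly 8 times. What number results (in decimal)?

444 = (6,7,4)_8 → 623
623 = (1,1,5,7)_8 → 470
470 = (7,2,6)_8 → 567
567 = (1,0,6,7)_8 → 560
560 = (1,0,6,0)_8 → 217
217 = (3,3,1)_8 → 55
55 = (6,7)_8 → 559
559 = (1,0,5,7)_8 → 469

469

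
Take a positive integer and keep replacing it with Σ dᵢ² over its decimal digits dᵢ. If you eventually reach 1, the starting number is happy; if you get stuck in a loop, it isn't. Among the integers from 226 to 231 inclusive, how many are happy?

2

226: 226 → 44 → 32 → 13 → 10 → 1  — happy
227: 227 → 57 → 74 → 65 → 61 → 37 → 58 → 89 → 145 → 42 → 20 → 4 → 16 → 37  — not happy
228: 228 → 72 → 53 → 34 → 25 → 29 → 85 → 89 → 145 → 42 → 20 → 4 → 16 → 37 → 58 → 89  — not happy
229: 229 → 89 → 145 → 42 → 20 → 4 → 16 → 37 → 58 → 89  — not happy
230: 230 → 13 → 10 → 1  — happy
231: 231 → 14 → 17 → 50 → 25 → 29 → 85 → 89 → 145 → 42 → 20 → 4 → 16 → 37 → 58 → 89  — not happy
happy: 226, 230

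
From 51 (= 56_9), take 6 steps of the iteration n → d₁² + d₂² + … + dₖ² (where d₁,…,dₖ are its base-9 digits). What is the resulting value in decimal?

89

51 = (5,6)_9 → 5² + 6² = 61
61 = (6,7)_9 → 6² + 7² = 85
85 = (1,0,4)_9 → 1² + 0² + 4² = 17
17 = (1,8)_9 → 1² + 8² = 65
65 = (7,2)_9 → 7² + 2² = 53
53 = (5,8)_9 → 5² + 8² = 89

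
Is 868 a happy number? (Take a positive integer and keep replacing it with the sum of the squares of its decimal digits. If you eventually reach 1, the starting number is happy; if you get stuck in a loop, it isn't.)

868 → 8² + 6² + 8² = 164
164 → 1² + 6² + 4² = 53
53 → 5² + 3² = 34
34 → 3² + 4² = 25
25 → 2² + 5² = 29
29 → 2² + 9² = 85
85 → 8² + 5² = 89
89 → 8² + 9² = 145
145 → 1² + 4² + 5² = 42
42 → 4² + 2² = 20
20 → 2² + 0² = 4
4 → 4² = 16
16 → 1² + 6² = 37
37 → 3² + 7² = 58
58 → 5² + 8² = 89  — 89 already seen; the sequence cycles without reaching 1.

not happy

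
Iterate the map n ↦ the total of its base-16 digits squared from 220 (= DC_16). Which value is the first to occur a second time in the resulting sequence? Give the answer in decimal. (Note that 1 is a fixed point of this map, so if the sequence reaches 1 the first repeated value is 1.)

146

220 = (13,12)_16 → 13² + 12² = 169 + 144 = 313
313 = (1,3,9)_16 → 1² + 3² + 9² = 1 + 9 + 81 = 91
91 = (5,11)_16 → 5² + 11² = 25 + 121 = 146
146 = (9,2)_16 → 9² + 2² = 81 + 4 = 85
85 = (5,5)_16 → 5² + 5² = 25 + 25 = 50
50 = (3,2)_16 → 3² + 2² = 9 + 4 = 13
13 = (13)_16 → 13² = 169
169 = (10,9)_16 → 10² + 9² = 100 + 81 = 181
181 = (11,5)_16 → 11² + 5² = 121 + 25 = 146  — 146 already appeared earlier.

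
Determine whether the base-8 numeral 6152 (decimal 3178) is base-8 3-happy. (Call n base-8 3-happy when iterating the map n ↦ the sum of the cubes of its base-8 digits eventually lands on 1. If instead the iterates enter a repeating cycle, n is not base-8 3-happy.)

3178 = (6,1,5,2)_8 → 6³ + 1³ + 5³ + 2³ = 216 + 1 + 125 + 8 = 350
350 = (5,3,6)_8 → 5³ + 3³ + 6³ = 125 + 27 + 216 = 368
368 = (5,6,0)_8 → 5³ + 6³ + 0³ = 125 + 216 + 0 = 341
341 = (5,2,5)_8 → 5³ + 2³ + 5³ = 125 + 8 + 125 = 258
258 = (4,0,2)_8 → 4³ + 0³ + 2³ = 64 + 0 + 8 = 72
72 = (1,1,0)_8 → 1³ + 1³ + 0³ = 1 + 1 + 0 = 2
2 = (2)_8 → 2³ = 8
8 = (1,0)_8 → 1³ + 0³ = 1 + 0 = 1  — reached 1.

base-8 3-happy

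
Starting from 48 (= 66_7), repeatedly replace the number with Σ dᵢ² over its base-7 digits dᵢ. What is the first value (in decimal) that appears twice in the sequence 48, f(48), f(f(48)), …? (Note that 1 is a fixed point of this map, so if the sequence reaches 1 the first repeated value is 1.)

4

48 = (6,6)_7 → 6² + 6² = 72
72 = (1,3,2)_7 → 1² + 3² + 2² = 14
14 = (2,0)_7 → 2² + 0² = 4
4 = (4)_7 → 4² = 16
16 = (2,2)_7 → 2² + 2² = 8
8 = (1,1)_7 → 1² + 1² = 2
2 = (2)_7 → 2² = 4  — 4 already appeared earlier.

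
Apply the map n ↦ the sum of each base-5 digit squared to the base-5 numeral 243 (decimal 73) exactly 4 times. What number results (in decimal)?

73 = (2,4,3)_5 → 29
29 = (1,0,4)_5 → 17
17 = (3,2)_5 → 13
13 = (2,3)_5 → 13

13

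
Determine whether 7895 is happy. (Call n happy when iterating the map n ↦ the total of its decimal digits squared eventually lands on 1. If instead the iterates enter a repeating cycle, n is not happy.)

7895 → 219
219 → 86
86 → 100
100 → 1  — reached 1.

happy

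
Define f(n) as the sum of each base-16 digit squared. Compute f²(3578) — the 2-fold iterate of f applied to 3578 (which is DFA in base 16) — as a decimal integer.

3578 = (13,15,10)_16 → 13² + 15² + 10² = 169 + 225 + 100 = 494
494 = (1,14,14)_16 → 1² + 14² + 14² = 1 + 196 + 196 = 393

393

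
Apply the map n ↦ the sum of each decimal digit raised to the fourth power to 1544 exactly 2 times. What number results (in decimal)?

4179

1544 → 1⁴ + 5⁴ + 4⁴ + 4⁴ = 1 + 625 + 256 + 256 = 1138
1138 → 1⁴ + 1⁴ + 3⁴ + 8⁴ = 1 + 1 + 81 + 4096 = 4179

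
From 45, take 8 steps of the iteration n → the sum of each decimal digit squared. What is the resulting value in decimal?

45 → 4² + 5² = 41
41 → 4² + 1² = 17
17 → 1² + 7² = 50
50 → 5² + 0² = 25
25 → 2² + 5² = 29
29 → 2² + 9² = 85
85 → 8² + 5² = 89
89 → 8² + 9² = 145

145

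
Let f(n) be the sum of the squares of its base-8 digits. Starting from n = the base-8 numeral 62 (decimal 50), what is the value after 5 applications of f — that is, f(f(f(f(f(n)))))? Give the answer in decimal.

25

50 = (6,2)_8 → 40
40 = (5,0)_8 → 25
25 = (3,1)_8 → 10
10 = (1,2)_8 → 5
5 = (5)_8 → 25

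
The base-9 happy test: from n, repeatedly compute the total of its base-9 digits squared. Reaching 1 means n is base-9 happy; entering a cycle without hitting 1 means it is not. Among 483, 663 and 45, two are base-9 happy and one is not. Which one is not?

483: 483 → 125 → 81 → 1  — reaches 1 (base-9 happy)
663: 663 → 101 → 9 → 1  — reaches 1 (base-9 happy)
45: 45 → 25 → 53 → 89 → 65 → 53  — repeats 53 (not base-9 happy)

45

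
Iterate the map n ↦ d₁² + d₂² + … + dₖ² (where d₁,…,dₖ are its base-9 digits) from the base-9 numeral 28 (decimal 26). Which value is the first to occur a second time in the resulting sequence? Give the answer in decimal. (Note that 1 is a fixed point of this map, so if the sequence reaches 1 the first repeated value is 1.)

26 = (2,8)_9 → 2² + 8² = 4 + 64 = 68
68 = (7,5)_9 → 7² + 5² = 49 + 25 = 74
74 = (8,2)_9 → 8² + 2² = 64 + 4 = 68  — 68 already appeared earlier.

68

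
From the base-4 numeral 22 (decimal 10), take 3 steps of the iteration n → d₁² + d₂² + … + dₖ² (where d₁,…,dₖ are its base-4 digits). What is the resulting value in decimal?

1

10 = (2,2)_4 → 2² + 2² = 4 + 4 = 8
8 = (2,0)_4 → 2² + 0² = 4 + 0 = 4
4 = (1,0)_4 → 1² + 0² = 1 + 0 = 1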